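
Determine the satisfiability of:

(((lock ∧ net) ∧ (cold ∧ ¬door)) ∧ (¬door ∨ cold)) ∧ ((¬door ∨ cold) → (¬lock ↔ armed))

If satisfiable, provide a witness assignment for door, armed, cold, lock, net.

door: False, armed: False, cold: True, lock: True, net: True

  ((lock ∧ net) ∧ (cold ∧ ¬door)) ∧ (¬door ∨ cold) = True
    (lock ∧ net) ∧ (cold ∧ ¬door) = True
      lock ∧ net = True
      cold ∧ ¬door = True
        ¬door = True
    ¬door ∨ cold = True
      ¬door = True
  (¬door ∨ cold) → (¬lock ↔ armed) = True
    ¬door ∨ cold = True
      ¬door = True
    ¬lock ↔ armed = True
      ¬lock = False
Both conjuncts True, so the formula holds.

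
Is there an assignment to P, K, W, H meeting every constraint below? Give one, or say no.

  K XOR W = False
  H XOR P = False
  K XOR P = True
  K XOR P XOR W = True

P = True; K = False; W = False; H = True

K XOR W = F XOR F = False ✓
H XOR P = T XOR T = False ✓
K XOR P = F XOR T = True ✓
K XOR P XOR W = F XOR T XOR F = True ✓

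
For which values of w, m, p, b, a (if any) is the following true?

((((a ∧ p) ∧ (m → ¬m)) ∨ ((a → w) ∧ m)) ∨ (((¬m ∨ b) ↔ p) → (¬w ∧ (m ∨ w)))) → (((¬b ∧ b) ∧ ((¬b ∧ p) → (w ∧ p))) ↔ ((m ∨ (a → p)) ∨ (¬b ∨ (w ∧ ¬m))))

w = True, m = False, p = True, b = False, a = False

  ((((a ∧ p) ∧ (m → ¬m)) ∨ ((a → w) ∧ m)) ∨ (((¬m ∨ b) ↔ p) → (¬w ∧ (m ∨ w)))) → (((¬b ∧ b) ∧ ((¬b ∧ p) → (w ∧ p))) ↔ ((m ∨ (a → p)) ∨ (¬b ∨ (w ∧ ¬m)))) = True
    (((a ∧ p) ∧ (m → ¬m)) ∨ ((a → w) ∧ m)) ∨ (((¬m ∨ b) ↔ p) → (¬w ∧ (m ∨ w))) = False
      ((a ∧ p) ∧ (m → ¬m)) ∨ ((a → w) ∧ m) = False
        (a ∧ p) ∧ (m → ¬m) = False
          a ∧ p = False
          m → ¬m = True
            ¬m = True
        (a → w) ∧ m = False
          a → w = True
      ((¬m ∨ b) ↔ p) → (¬w ∧ (m ∨ w)) = False
        (¬m ∨ b) ↔ p = True
          ¬m ∨ b = True
            ¬m = True
        ¬w ∧ (m ∨ w) = False
          ¬w = False
          m ∨ w = True
    ((¬b ∧ b) ∧ ((¬b ∧ p) → (w ∧ p))) ↔ ((m ∨ (a → p)) ∨ (¬b ∨ (w ∧ ¬m))) = False
      (¬b ∧ b) ∧ ((¬b ∧ p) → (w ∧ p)) = False
        ¬b ∧ b = False
          ¬b = True
        (¬b ∧ p) → (w ∧ p) = True
          ¬b ∧ p = True
            ¬b = True
          w ∧ p = True
      (m ∨ (a → p)) ∨ (¬b ∨ (w ∧ ¬m)) = True
        m ∨ (a → p) = True
          a → p = True
        ¬b ∨ (w ∧ ¬m) = True
          ¬b = True
          w ∧ ¬m = True
            ¬m = True
The formula evaluates to True.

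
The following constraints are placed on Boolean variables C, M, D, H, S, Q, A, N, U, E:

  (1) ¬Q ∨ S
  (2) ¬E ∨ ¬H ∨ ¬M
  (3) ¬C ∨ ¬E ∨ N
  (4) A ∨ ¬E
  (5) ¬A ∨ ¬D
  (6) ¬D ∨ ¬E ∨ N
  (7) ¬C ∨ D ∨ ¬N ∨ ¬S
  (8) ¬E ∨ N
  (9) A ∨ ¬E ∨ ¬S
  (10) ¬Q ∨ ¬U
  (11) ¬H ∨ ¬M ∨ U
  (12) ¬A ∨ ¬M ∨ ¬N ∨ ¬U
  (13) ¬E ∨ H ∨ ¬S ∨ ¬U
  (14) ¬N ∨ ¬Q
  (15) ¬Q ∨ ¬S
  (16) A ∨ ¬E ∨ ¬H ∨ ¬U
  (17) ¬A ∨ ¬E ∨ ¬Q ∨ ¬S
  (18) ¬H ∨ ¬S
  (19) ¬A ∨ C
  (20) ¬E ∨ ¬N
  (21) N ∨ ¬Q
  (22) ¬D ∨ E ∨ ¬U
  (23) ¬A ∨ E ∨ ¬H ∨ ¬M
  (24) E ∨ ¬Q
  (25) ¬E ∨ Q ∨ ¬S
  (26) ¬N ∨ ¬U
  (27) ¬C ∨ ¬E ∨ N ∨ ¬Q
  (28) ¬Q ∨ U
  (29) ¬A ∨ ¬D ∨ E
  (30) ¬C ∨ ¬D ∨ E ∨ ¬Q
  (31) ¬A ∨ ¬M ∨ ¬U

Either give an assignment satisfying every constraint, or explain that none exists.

Set C = True.
Set M = False.
Set D = False.
Set H = True.
  then (¬H ∨ ¬S) forces S = False.
  then (¬Q ∨ S) forces Q = False.
Set A = True.
Set N = True.
  then (¬E ∨ ¬N) forces E = False.
  then (¬N ∨ ¬U) forces U = False.
All clauses satisfied.

C: True, M: False, D: False, H: True, S: False, Q: False, A: True, N: True, U: False, E: False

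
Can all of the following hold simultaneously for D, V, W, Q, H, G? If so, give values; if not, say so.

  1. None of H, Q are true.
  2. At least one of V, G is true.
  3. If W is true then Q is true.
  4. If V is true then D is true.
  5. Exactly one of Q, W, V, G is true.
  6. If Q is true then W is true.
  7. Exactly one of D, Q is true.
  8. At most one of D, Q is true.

D: True; V: False; W: False; Q: False; H: False; G: True

  (1) {H, Q}: 0 true — none ✓
  (2) {V, G}: 1 true — at least one ✓
  (3) W=F ⇒ Q: vacuous ✓
  (4) V=F ⇒ D: vacuous ✓
  (5) {Q, W, V, G}: 1 true — exactly one ✓
  (6) Q=F ⇒ W: vacuous ✓
  (7) {D, Q}: 1 true — exactly one ✓
  (8) {D, Q}: 1 true — at most one ✓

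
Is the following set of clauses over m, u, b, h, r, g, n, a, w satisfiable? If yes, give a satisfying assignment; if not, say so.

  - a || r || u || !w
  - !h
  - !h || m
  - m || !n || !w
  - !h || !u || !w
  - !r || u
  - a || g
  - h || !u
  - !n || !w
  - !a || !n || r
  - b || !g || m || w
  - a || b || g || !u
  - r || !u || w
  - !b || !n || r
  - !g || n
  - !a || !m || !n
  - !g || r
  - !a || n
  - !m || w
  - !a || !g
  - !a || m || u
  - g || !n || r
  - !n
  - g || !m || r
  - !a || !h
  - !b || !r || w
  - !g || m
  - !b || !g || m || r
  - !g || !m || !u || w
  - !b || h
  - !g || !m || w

Unsatisfiable — no assignment works.

Case h = True:
  Clause (!h) is falsified — contradiction.
Case h = False:
  (h || !u) forces u = False.
  (!r || u) forces r = False.
  (!g || r) forces g = False.
  (a || g) forces a = True.
  (!a || !n || r) forces n = False.
  Clause (!a || n) is falsified — contradiction.
Both cases fail, so the formula is unsatisfiable.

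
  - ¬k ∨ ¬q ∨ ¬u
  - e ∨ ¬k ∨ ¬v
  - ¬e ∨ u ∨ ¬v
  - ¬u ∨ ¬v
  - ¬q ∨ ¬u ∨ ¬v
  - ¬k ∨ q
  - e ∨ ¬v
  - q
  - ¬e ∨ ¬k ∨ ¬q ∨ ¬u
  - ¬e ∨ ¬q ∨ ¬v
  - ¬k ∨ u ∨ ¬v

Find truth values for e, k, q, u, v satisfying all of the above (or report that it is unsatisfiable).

e=F, k=T, q=T, u=F, v=F

Unit clause (q) forces q = True.
Set e = False.
  then (e ∨ ¬v) forces v = False.
Set k = True.
  then (¬k ∨ ¬q ∨ ¬u) forces u = False.
All clauses satisfied.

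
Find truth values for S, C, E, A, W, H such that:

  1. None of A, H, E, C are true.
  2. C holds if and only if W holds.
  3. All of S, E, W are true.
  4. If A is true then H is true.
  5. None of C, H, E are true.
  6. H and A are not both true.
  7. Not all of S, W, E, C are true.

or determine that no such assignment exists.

Case E = True:
  Constraint (1) is violated (E=T) — contradiction.
Case E = False:
  Constraint (3) is violated (E=F) — contradiction.
Both cases fail — unsatisfiable.

Unsatisfiable — no assignment works.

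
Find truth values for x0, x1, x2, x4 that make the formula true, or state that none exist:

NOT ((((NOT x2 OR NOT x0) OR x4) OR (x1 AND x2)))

x0 = True; x1 = False; x2 = True; x4 = False

  NOT ((((NOT x2 OR NOT x0) OR x4) OR (x1 AND x2))) = True
    ((NOT x2 OR NOT x0) OR x4) OR (x1 AND x2) = False
      (NOT x2 OR NOT x0) OR x4 = False
        NOT x2 OR NOT x0 = False
          NOT x2 = False
          NOT x0 = False
      x1 AND x2 = False
The formula evaluates to True.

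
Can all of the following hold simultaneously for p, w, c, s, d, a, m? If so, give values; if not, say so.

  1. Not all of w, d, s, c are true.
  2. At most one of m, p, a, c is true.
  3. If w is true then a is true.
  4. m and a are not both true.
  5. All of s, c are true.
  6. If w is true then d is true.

p: False; w: False; c: True; s: True; d: True; a: False; m: False

  (1) {w, d, s, c}: 3/4 true — not all ✓
  (2) {m, p, a, c}: 1 true — at most one ✓
  (3) w=F ⇒ a: vacuous ✓
  (4) m=F, a=F — not both ✓
  (5) {s, c}: all 2 true ✓
  (6) w=F ⇒ d: vacuous ✓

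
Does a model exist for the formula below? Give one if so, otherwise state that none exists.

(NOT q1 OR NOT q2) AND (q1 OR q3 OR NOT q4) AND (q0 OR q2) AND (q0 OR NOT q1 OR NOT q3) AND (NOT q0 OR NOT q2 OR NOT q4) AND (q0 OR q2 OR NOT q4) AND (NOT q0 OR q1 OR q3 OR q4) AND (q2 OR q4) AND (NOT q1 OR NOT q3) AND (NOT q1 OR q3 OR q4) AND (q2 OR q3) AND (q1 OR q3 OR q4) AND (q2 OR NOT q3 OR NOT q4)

q0=F, q1=F, q2=T, q3=T, q4=T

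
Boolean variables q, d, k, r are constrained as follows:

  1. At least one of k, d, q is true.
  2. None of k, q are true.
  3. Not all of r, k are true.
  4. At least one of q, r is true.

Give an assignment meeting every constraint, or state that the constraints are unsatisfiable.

q: False; d: True; k: False; r: True

  (1) {k, d, q}: 1 true — at least one ✓
  (2) {k, q}: 0 true — none ✓
  (3) {r, k}: 1/2 true — not all ✓
  (4) {q, r}: 1 true — at least one ✓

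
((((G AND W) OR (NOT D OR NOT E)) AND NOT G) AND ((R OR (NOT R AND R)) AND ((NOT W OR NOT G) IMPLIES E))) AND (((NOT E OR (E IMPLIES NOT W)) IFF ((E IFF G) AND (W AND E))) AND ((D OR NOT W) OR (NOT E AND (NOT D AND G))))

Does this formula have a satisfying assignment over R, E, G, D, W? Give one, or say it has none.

Case E = True: the formula simplifies to ((((G AND W) OR NOT D) AND NOT G) AND (R OR (NOT R AND R))) AND ((NOT W IFF (G AND W)) AND (D OR NOT W)).
  G = True: the conjunct NOT G is False.
  G = False: simplifies to (NOT D AND (R OR (NOT R AND R))) AND (W AND (D OR NOT W)).
    R = True: simplifies to NOT D AND (W AND (D OR NOT W)).
      D = True: the conjunct NOT D is False.
      D = False: simplifies to W AND NOT W.
        W = True: the conjunct NOT W is False.
        W = False: the conjunct W is False.
    R = False: the conjunct R OR (NOT R AND R) becomes False OR (True AND False) = False.
Case E = False: the conjunct (NOT E OR (E IMPLIES NOT W)) IFF ((E IFF G) AND (W AND E)) becomes (True OR True) IFF (NOT G AND False) = False.
Both cases fail — unsatisfiable.

Unsatisfiable — no assignment works.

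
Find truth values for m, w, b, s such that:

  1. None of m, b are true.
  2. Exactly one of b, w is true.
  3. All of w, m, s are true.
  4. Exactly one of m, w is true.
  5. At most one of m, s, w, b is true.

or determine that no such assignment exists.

Case m = True:
  Constraint (1) is violated (m=T) — contradiction.
Case m = False:
  Constraint (3) is violated (m=F) — contradiction.
Both cases fail — unsatisfiable.

UNSATISFIABLE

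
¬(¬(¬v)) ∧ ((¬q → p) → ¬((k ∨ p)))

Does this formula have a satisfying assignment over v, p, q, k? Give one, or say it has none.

v = False, p = False, q = False, k = True

  ¬(¬(¬v)) = True
    ¬(¬v) = False
      ¬v = True
  (¬q → p) → ¬((k ∨ p)) = True
    ¬q → p = False
      ¬q = True
    ¬((k ∨ p)) = False
      k ∨ p = True
Both conjuncts True, so the formula holds.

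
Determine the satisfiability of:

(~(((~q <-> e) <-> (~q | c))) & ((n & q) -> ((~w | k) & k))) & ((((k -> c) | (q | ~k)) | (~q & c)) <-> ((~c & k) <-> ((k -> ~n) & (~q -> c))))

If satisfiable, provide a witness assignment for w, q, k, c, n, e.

w=T; q=F; k=F; c=F; n=F; e=F

  ~(((~q <-> e) <-> (~q | c))) & ((n & q) -> ((~w | k) & k)) = True
    ~(((~q <-> e) <-> (~q | c))) = True
      (~q <-> e) <-> (~q | c) = False
        ~q <-> e = False
          ~q = True
        ~q | c = True
          ~q = True
    (n & q) -> ((~w | k) & k) = True
      n & q = False
      (~w | k) & k = False
        ~w | k = False
          ~w = False
  (((k -> c) | (q | ~k)) | (~q & c)) <-> ((~c & k) <-> ((k -> ~n) & (~q -> c))) = True
    ((k -> c) | (q | ~k)) | (~q & c) = True
      (k -> c) | (q | ~k) = True
        k -> c = True
        q | ~k = True
          ~k = True
      ~q & c = False
        ~q = True
    (~c & k) <-> ((k -> ~n) & (~q -> c)) = True
      ~c & k = False
        ~c = True
      (k -> ~n) & (~q -> c) = False
        k -> ~n = True
          ~n = True
        ~q -> c = False
          ~q = True
Both conjuncts True, so the formula holds.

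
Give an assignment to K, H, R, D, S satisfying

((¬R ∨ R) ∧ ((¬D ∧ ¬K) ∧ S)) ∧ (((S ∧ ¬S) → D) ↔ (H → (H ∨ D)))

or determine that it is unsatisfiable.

K = False, H = False, R = True, D = False, S = True

  (¬R ∨ R) ∧ ((¬D ∧ ¬K) ∧ S) = True
    ¬R ∨ R = True
      ¬R = False
    (¬D ∧ ¬K) ∧ S = True
      ¬D ∧ ¬K = True
        ¬D = True
        ¬K = True
  ((S ∧ ¬S) → D) ↔ (H → (H ∨ D)) = True
    (S ∧ ¬S) → D = True
      S ∧ ¬S = False
        ¬S = False
    H → (H ∨ D) = True
      H ∨ D = False
Both conjuncts True, so the formula holds.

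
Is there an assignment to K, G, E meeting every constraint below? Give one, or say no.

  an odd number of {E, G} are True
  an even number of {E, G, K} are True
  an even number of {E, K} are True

K: True, G: False, E: True

{E, G}: 1 true → odd ✓
{E, G, K}: 2 true → even ✓
{E, K}: 2 true → even ✓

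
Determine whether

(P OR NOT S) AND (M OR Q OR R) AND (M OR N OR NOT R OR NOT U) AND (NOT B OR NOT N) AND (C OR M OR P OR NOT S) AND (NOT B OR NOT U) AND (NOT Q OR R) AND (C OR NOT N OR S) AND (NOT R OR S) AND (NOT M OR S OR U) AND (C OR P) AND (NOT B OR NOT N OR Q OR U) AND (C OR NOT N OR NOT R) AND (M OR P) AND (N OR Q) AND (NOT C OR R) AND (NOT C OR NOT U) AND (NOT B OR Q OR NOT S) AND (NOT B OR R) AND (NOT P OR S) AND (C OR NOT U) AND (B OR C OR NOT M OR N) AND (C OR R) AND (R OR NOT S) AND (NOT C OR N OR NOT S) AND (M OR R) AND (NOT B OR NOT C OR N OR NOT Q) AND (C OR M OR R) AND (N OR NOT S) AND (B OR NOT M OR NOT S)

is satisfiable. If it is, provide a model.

Set R = True.
  then (NOT R OR S) forces S = True.
  then (N OR NOT S) forces N = True.
  then (P OR NOT S) forces P = True.
  then (NOT B OR NOT N) forces B = False.
  then (C OR NOT N OR NOT R) forces C = True.
  then (NOT C OR NOT U) forces U = False.
  then (B OR NOT M OR NOT S) forces M = False.
Set Q = False.
All clauses satisfied.

R = True, M = False, C = True, P = True, U = False, S = True, Q = False, B = False, N = True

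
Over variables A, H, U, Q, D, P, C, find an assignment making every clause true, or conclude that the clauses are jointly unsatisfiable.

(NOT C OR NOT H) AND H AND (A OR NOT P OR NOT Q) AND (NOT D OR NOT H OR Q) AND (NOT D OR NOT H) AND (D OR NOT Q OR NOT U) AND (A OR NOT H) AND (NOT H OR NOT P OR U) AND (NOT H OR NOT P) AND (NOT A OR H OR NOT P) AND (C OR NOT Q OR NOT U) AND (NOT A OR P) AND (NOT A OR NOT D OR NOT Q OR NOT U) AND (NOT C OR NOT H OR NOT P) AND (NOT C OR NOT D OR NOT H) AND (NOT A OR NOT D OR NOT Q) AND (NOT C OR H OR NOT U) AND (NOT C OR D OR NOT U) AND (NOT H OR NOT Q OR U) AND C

No satisfying assignment exists.

Case H = True:
  (NOT C OR NOT H) forces C = False.
  Clause (C) is falsified — contradiction.
Case H = False:
  Clause (H) is falsified — contradiction.
Both cases fail, so the formula is unsatisfiable.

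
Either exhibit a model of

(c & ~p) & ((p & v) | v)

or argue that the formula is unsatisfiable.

p = False; c = True; v = True

  c & ~p = True
    ~p = True
  (p & v) | v = True
    p & v = False
Both conjuncts True, so the formula holds.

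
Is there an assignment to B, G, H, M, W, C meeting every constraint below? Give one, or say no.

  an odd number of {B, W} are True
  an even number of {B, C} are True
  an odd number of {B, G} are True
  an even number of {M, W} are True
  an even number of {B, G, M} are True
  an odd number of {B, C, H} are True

B = False, G = True, H = True, M = True, W = True, C = False

{B, W}: 1 true → odd ✓
{B, C}: 0 true → even ✓
{B, G}: 1 true → odd ✓
{M, W}: 2 true → even ✓
{B, G, M}: 2 true → even ✓
{B, C, H}: 1 true → odd ✓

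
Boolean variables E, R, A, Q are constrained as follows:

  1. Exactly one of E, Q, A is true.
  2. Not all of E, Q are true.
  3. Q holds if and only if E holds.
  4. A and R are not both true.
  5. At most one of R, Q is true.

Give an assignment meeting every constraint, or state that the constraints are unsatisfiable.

E = False, R = False, A = True, Q = False

  (1) {E, Q, A}: 1 true — exactly one ✓
  (2) {E, Q}: 0/2 true — not all ✓
  (3) Q=F, E=F — same ✓
  (4) A=T, R=F — not both ✓
  (5) {R, Q}: 0 true — at most one ✓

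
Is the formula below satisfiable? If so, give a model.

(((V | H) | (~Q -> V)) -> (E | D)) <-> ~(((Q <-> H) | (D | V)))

H: False, V: True, Q: False, D: False, E: False

  (((V | H) | (~Q -> V)) -> (E | D)) <-> ~(((Q <-> H) | (D | V))) = True
    ((V | H) | (~Q -> V)) -> (E | D) = False
      (V | H) | (~Q -> V) = True
        V | H = True
        ~Q -> V = True
          ~Q = True
      E | D = False
    ~(((Q <-> H) | (D | V))) = False
      (Q <-> H) | (D | V) = True
        Q <-> H = True
        D | V = True
The formula evaluates to True.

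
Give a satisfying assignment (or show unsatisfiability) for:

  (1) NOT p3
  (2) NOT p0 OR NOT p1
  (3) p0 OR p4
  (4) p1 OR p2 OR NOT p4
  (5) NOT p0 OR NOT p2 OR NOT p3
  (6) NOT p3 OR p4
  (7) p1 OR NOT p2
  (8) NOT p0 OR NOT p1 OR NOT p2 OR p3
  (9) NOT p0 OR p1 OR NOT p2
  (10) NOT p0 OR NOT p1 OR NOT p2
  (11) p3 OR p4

p0: False, p1: True, p2: False, p3: False, p4: True

Unit clause (NOT p3) forces p3 = False.
In (p3 OR p4) only p4 is left, so p4 = True.
Try p0 = True:
  (NOT p0 OR NOT p1) forces p1 = False.
  (p1 OR p2 OR NOT p4) forces p2 = True.
  clause (p1 OR NOT p2) is falsified — backtrack.
So p0 = False.
Set p1 = True.
Set p2 = False.
All clauses satisfied.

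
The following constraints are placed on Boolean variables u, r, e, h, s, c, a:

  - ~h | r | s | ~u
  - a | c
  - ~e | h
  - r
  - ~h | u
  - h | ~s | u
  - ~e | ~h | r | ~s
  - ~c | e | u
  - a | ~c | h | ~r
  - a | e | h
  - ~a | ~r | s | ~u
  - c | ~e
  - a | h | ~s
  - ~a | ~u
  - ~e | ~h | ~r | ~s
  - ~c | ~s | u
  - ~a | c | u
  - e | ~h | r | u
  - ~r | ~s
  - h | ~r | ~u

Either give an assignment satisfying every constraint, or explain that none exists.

Unit clause (r) forces r = True.
In (~r | ~s) only ~s is left, so s = False.
Set u = True.
  then (~a | ~r | s | ~u) forces a = False.
  then (h | ~r | ~u) forces h = True.
  then (a | c) forces c = True.
Set e = False.
All clauses satisfied.

u: True, r: True, e: False, h: True, s: False, c: True, a: False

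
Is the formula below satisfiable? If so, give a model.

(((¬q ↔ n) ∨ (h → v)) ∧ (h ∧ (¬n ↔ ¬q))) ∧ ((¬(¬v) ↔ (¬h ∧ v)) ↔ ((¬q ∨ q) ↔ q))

q: False; v: True; n: False; h: True

  ((¬q ↔ n) ∨ (h → v)) ∧ (h ∧ (¬n ↔ ¬q)) = True
    (¬q ↔ n) ∨ (h → v) = True
      ¬q ↔ n = False
        ¬q = True
      h → v = True
    h ∧ (¬n ↔ ¬q) = True
      ¬n ↔ ¬q = True
        ¬n = True
        ¬q = True
  (¬(¬v) ↔ (¬h ∧ v)) ↔ ((¬q ∨ q) ↔ q) = True
    ¬(¬v) ↔ (¬h ∧ v) = False
      ¬(¬v) = True
        ¬v = False
      ¬h ∧ v = False
        ¬h = False
    (¬q ∨ q) ↔ q = False
      ¬q ∨ q = True
        ¬q = True
Both conjuncts True, so the formula holds.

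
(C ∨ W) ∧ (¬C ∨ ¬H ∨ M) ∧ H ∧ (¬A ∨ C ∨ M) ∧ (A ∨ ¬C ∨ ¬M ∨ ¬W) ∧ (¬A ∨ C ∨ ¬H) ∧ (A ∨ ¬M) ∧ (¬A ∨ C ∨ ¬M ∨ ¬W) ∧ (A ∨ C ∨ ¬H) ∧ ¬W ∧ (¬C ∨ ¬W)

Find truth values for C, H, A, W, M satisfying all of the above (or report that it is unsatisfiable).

C=T; H=T; A=T; W=F; M=T

Unit clause (H) forces H = True.
Unit clause (¬W) forces W = False.
In (C ∨ W) only C is left, so C = True.
In (¬C ∨ ¬H ∨ M) only M is left, so M = True.
In (A ∨ ¬M) only A is left, so A = True.
All clauses satisfied.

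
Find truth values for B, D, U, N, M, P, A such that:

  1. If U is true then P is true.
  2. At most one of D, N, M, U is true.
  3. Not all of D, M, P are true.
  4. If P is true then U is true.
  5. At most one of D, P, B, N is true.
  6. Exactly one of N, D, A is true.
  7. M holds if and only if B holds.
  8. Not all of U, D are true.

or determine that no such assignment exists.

B: True, D: False, U: False, N: False, M: True, P: False, A: True

  (1) U=F ⇒ P: vacuous ✓
  (2) {D, N, M, U}: 1 true — at most one ✓
  (3) {D, M, P}: 1/3 true — not all ✓
  (4) P=F ⇒ U: vacuous ✓
  (5) {D, P, B, N}: 1 true — at most one ✓
  (6) {N, D, A}: 1 true — exactly one ✓
  (7) M=T, B=T — same ✓
  (8) {U, D}: 0/2 true — not all ✓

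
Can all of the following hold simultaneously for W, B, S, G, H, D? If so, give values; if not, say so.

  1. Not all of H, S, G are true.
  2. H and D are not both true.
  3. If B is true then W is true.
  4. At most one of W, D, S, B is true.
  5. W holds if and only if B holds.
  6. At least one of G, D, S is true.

W = False, B = False, S = False, G = False, H = False, D = True

  (1) {H, S, G}: 0/3 true — not all ✓
  (2) H=F, D=T — not both ✓
  (3) B=F ⇒ W: vacuous ✓
  (4) {W, D, S, B}: 1 true — at most one ✓
  (5) W=F, B=F — same ✓
  (6) {G, D, S}: 1 true — at least one ✓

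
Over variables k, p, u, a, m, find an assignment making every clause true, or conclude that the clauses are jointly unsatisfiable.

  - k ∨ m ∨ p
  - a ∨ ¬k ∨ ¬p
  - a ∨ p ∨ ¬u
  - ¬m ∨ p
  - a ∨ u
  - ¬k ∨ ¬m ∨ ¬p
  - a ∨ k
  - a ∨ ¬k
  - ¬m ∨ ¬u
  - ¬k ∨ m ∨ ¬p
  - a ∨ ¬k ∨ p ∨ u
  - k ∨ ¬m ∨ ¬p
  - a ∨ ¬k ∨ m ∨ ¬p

k: False, p: True, u: True, a: True, m: False

Set k = False.
  then (a ∨ k) forces a = True.
Set p = True.
  then (k ∨ ¬m ∨ ¬p) forces m = False.
Set u = True.
All clauses satisfied.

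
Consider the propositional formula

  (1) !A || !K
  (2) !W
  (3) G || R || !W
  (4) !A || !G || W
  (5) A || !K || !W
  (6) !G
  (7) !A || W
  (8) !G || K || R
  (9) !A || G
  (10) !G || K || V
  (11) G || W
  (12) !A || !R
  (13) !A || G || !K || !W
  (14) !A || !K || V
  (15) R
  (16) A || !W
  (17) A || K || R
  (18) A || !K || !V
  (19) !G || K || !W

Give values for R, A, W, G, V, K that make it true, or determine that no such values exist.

No satisfying assignment exists.

Case W = True:
  Clause (!W) is falsified — contradiction.
Case W = False:
  (!G) forces G = False.
  Clause (G || W) is falsified — contradiction.
Both cases fail, so the formula is unsatisfiable.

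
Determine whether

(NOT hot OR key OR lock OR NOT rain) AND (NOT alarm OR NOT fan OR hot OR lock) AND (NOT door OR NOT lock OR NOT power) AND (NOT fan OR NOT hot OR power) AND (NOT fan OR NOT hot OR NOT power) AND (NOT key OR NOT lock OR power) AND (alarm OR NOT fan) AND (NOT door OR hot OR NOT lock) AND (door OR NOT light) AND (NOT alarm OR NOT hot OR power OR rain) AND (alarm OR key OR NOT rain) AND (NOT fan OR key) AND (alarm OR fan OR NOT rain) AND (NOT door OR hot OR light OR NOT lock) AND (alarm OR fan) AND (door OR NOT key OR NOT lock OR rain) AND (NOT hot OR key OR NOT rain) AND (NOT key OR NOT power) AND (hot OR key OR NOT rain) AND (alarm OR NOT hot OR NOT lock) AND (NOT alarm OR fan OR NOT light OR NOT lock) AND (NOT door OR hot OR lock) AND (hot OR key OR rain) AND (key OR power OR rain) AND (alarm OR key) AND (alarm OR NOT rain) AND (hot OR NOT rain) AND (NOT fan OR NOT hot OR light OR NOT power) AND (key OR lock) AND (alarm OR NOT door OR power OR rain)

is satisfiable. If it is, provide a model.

Set light = False.
Set power = True.
  then (NOT key OR NOT power) forces key = False.
  then (alarm OR key) forces alarm = True.
  then (key OR lock) forces lock = True.
  then (NOT door OR NOT lock OR NOT power) forces door = False.
  then (NOT fan OR key) forces fan = False.
Set rain = False.
  then (hot OR key OR rain) forces hot = True.
All clauses satisfied.

light=F, power=T, lock=T, alarm=T, key=F, rain=F, door=F, hot=T, fan=F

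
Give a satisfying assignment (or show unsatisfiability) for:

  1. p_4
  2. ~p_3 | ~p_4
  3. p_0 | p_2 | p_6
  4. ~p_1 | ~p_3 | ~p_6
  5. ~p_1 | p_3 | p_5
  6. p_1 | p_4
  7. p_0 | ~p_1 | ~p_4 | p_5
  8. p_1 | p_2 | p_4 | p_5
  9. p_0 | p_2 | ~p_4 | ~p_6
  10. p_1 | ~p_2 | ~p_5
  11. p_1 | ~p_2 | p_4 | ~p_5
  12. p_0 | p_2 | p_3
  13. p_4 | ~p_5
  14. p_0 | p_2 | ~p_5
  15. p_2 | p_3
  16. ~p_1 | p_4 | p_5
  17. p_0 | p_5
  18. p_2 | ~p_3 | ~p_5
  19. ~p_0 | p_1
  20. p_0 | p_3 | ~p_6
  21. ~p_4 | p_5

Unit clause (p_4) forces p_4 = True.
In (~p_3 | ~p_4) only ~p_3 is left, so p_3 = False.
In (p_2 | p_3) only p_2 is left, so p_2 = True.
In (~p_4 | p_5) only p_5 is left, so p_5 = True.
In (p_1 | ~p_2 | ~p_5) only p_1 is left, so p_1 = True.
Set p_0 = False.
  then (p_0 | p_3 | ~p_6) forces p_6 = False.
All clauses satisfied.

p_0 = False; p_1 = True; p_2 = True; p_3 = False; p_4 = True; p_5 = True; p_6 = False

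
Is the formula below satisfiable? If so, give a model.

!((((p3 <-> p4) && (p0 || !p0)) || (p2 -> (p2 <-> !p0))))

p0=T; p2=T; p3=F; p4=T

  !((((p3 <-> p4) && (p0 || !p0)) || (p2 -> (p2 <-> !p0)))) = True
    ((p3 <-> p4) && (p0 || !p0)) || (p2 -> (p2 <-> !p0)) = False
      (p3 <-> p4) && (p0 || !p0) = False
        p3 <-> p4 = False
        p0 || !p0 = True
          !p0 = False
      p2 -> (p2 <-> !p0) = False
        p2 <-> !p0 = False
          !p0 = False
The formula evaluates to True.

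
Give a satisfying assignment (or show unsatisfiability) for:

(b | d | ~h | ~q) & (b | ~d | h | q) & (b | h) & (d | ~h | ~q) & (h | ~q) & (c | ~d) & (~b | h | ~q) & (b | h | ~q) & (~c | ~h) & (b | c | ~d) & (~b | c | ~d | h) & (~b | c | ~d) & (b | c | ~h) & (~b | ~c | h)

c: False, h: True, b: True, d: False, q: False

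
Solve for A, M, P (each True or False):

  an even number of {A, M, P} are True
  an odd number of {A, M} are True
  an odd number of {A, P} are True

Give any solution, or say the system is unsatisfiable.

A = False; M = True; P = True

{A, M, P}: 2 true → even ✓
{A, M}: 1 true → odd ✓
{A, P}: 1 true → odd ✓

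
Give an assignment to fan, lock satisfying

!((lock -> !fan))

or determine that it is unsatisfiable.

fan=T, lock=T

  !((lock -> !fan)) = True
    lock -> !fan = False
      !fan = False
The formula evaluates to True.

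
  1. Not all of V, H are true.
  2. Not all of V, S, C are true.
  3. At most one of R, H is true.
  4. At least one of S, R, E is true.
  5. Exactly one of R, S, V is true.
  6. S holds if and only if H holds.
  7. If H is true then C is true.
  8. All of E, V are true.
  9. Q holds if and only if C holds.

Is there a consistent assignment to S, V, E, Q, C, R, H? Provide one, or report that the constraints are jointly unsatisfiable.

S = False, V = True, E = True, Q = True, C = True, R = False, H = False

  (1) {V, H}: 1/2 true — not all ✓
  (2) {V, S, C}: 2/3 true — not all ✓
  (3) {R, H}: 0 true — at most one ✓
  (4) {S, R, E}: 1 true — at least one ✓
  (5) {R, S, V}: 1 true — exactly one ✓
  (6) S=F, H=F — same ✓
  (7) H=F ⇒ C: vacuous ✓
  (8) {E, V}: all 2 true ✓
  (9) Q=T, C=T — same ✓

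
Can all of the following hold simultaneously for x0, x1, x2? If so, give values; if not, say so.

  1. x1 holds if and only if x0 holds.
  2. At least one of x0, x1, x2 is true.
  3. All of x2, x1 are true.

x0: True; x1: True; x2: True

  (1) x1=T, x0=T — same ✓
  (2) {x0, x1, x2}: 3 true — at least one ✓
  (3) {x2, x1}: all 2 true ✓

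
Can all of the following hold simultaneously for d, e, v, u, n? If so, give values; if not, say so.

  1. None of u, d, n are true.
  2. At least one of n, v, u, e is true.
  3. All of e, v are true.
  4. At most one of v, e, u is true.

Case d = True:
  Constraint (1) is violated (d=T) — contradiction.
Case d = False:
  (1) forces u = False.
  (1) forces n = False.
  (3) forces e = True.
  (3) forces v = True.
  Constraint (4) is violated (v=T, e=T) — contradiction.
Both cases fail — unsatisfiable.

UNSATISFIABLE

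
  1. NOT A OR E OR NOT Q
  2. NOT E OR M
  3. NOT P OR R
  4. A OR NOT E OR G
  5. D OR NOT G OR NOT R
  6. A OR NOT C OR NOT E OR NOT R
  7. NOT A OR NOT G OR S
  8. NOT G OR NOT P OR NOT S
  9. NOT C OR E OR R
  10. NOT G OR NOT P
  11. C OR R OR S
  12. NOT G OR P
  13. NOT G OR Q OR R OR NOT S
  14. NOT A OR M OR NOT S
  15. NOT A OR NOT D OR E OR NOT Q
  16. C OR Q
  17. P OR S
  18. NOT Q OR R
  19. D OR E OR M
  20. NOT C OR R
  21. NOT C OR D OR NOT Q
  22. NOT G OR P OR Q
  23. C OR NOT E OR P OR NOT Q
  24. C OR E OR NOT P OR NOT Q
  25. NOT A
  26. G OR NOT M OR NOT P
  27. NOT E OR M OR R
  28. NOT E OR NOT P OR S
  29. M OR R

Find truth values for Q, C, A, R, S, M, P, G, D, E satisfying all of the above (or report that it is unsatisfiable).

Q = True, C = False, A = False, R = True, S = True, M = True, P = False, G = False, D = True, E = False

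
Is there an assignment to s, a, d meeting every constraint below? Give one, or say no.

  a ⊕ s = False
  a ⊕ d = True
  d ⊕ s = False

Unsatisfiable

Adding constraints 1, 2, 3 mod 2: every variable appears an even number of times on the left, so the left side is 0.
But the right sides sum to 1 (mod 2). 0 ≠ 1 — the system is inconsistent.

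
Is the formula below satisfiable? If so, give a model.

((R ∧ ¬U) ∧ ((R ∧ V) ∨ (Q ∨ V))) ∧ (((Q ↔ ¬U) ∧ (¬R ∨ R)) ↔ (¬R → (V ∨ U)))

Q: True; R: True; U: False; V: False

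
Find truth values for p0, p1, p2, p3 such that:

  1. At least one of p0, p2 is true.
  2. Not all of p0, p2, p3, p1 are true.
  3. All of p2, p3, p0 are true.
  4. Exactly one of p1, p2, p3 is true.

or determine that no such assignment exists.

Case p2 = True:
  (3) forces p3 = True.
  Constraint (4) is violated (p2=T, p3=T) — contradiction.
Case p2 = False:
  Constraint (3) is violated (p2=F) — contradiction.
Both cases fail — unsatisfiable.

No satisfying assignment exists.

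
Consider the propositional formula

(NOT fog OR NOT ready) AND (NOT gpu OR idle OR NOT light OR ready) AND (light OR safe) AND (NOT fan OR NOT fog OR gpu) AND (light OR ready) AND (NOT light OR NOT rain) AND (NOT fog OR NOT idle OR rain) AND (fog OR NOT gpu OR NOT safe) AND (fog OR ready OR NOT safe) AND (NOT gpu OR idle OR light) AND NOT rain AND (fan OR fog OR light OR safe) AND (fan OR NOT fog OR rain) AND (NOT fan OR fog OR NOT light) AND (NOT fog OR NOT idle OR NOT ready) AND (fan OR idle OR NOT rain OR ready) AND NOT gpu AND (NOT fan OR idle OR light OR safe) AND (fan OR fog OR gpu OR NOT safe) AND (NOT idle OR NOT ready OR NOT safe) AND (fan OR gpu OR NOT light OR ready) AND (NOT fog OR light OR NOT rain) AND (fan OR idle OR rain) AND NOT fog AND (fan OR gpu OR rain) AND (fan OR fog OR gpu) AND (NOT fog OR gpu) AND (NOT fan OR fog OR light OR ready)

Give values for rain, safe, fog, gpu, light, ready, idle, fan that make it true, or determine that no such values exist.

rain: False, safe: True, fog: False, gpu: False, light: False, ready: True, idle: False, fan: True

Unit clause (NOT rain) forces rain = False.
Unit clause (NOT gpu) forces gpu = False.
Unit clause (NOT fog) forces fog = False.
In (fan OR gpu OR rain) only fan is left, so fan = True.
In (NOT fan OR fog OR NOT light) only NOT light is left, so light = False.
In (NOT fan OR fog OR light OR ready) only ready is left, so ready = True.
In (light OR safe) only safe is left, so safe = True.
In (NOT idle OR NOT ready OR NOT safe) only NOT idle is left, so idle = False.
All clauses satisfied.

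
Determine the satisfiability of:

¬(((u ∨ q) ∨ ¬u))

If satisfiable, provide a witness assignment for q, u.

Unsatisfiable — no assignment works.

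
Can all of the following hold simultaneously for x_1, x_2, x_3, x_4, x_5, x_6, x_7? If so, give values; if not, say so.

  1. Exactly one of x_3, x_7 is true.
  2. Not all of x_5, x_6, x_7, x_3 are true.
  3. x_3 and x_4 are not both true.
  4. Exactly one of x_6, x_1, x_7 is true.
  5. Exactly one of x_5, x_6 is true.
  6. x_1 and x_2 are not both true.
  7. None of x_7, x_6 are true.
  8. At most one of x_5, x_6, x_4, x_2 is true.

x_1: True, x_2: False, x_3: True, x_4: False, x_5: True, x_6: False, x_7: False

  (1) {x_3, x_7}: 1 true — exactly one ✓
  (2) {x_5, x_6, x_7, x_3}: 2/4 true — not all ✓
  (3) x_3=T, x_4=F — not both ✓
  (4) {x_6, x_1, x_7}: 1 true — exactly one ✓
  (5) {x_5, x_6}: 1 true — exactly one ✓
  (6) x_1=T, x_2=F — not both ✓
  (7) {x_7, x_6}: 0 true — none ✓
  (8) {x_5, x_6, x_4, x_2}: 1 true — at most one ✓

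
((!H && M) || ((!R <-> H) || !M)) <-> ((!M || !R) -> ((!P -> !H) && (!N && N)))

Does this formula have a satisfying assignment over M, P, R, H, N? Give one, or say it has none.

M=T; P=T; R=T; H=F; N=T

  ((!H && M) || ((!R <-> H) || !M)) <-> ((!M || !R) -> ((!P -> !H) && (!N && N))) = True
    (!H && M) || ((!R <-> H) || !M) = True
      !H && M = True
        !H = True
      (!R <-> H) || !M = True
        !R <-> H = True
          !R = False
        !M = False
    (!M || !R) -> ((!P -> !H) && (!N && N)) = True
      !M || !R = False
        !M = False
        !R = False
      (!P -> !H) && (!N && N) = False
        !P -> !H = True
          !P = False
          !H = True
        !N && N = False
          !N = False
The formula evaluates to True.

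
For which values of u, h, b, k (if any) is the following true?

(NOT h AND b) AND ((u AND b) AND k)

u=T; h=F; b=T; k=T

  NOT h AND b = True
    NOT h = True
  (u AND b) AND k = True
    u AND b = True
Both conjuncts True, so the formula holds.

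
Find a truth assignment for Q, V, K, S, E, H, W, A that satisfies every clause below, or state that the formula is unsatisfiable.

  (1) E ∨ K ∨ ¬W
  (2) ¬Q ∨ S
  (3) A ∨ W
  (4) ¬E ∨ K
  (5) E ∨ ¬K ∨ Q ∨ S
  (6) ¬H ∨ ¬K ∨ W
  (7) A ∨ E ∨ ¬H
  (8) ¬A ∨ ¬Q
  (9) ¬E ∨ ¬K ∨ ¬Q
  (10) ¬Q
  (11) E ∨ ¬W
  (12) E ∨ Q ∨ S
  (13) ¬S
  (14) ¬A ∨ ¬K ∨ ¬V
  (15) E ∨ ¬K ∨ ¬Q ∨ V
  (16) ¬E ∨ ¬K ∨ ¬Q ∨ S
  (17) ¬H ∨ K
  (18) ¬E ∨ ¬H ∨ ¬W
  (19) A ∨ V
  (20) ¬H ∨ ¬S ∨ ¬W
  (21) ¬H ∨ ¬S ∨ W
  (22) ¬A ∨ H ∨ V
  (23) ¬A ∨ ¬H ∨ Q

Q = False, V = True, K = True, S = False, E = True, H = False, W = True, A = False

Unit clause (¬Q) forces Q = False.
Unit clause (¬S) forces S = False.
In (E ∨ Q ∨ S) only E is left, so E = True.
In (¬E ∨ K) only K is left, so K = True.
Try V = False:
  (A ∨ V) forces A = True.
  (¬A ∨ H ∨ V) forces H = True.
  clause (¬A ∨ ¬H ∨ Q) is falsified — backtrack.
So V = True.
  then (¬A ∨ ¬K ∨ ¬V) forces A = False.
  then (A ∨ W) forces W = True.
  then (¬E ∨ ¬H ∨ ¬W) forces H = False.
All clauses satisfied.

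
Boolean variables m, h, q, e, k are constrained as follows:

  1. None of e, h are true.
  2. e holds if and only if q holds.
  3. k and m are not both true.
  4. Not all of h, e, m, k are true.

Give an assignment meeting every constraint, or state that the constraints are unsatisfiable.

m: False; h: False; q: False; e: False; k: True

  (1) {e, h}: 0 true — none ✓
  (2) e=F, q=F — same ✓
  (3) k=T, m=F — not both ✓
  (4) {h, e, m, k}: 1/4 true — not all ✓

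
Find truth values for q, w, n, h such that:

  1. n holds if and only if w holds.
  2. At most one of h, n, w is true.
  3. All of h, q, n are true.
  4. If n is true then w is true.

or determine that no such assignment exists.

Case n = True:
  (1) with n=T forces w = True.
  Constraint (2) is violated (n=T, w=T) — contradiction.
Case n = False:
  Constraint (3) is violated (n=F) — contradiction.
Both cases fail — unsatisfiable.

Unsatisfiable — no assignment works.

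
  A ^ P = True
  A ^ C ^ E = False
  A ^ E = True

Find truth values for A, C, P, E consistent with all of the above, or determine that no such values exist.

A: False; C: True; P: True; E: True

A ^ P = F ^ T = True ✓
A ^ C ^ E = F ^ T ^ T = False ✓
A ^ E = F ^ T = True ✓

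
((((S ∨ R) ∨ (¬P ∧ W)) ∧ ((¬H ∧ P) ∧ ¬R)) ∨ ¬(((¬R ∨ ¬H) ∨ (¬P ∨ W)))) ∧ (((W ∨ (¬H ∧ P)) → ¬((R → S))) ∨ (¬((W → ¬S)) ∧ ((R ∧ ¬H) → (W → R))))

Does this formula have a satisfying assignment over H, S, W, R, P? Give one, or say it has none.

H = True, S = True, W = False, R = True, P = True

  (((S ∨ R) ∨ (¬P ∧ W)) ∧ ((¬H ∧ P) ∧ ¬R)) ∨ ¬(((¬R ∨ ¬H) ∨ (¬P ∨ W))) = True
    ((S ∨ R) ∨ (¬P ∧ W)) ∧ ((¬H ∧ P) ∧ ¬R) = False
      (S ∨ R) ∨ (¬P ∧ W) = True
        S ∨ R = True
        ¬P ∧ W = False
          ¬P = False
      (¬H ∧ P) ∧ ¬R = False
        ¬H ∧ P = False
          ¬H = False
        ¬R = False
    ¬(((¬R ∨ ¬H) ∨ (¬P ∨ W))) = True
      (¬R ∨ ¬H) ∨ (¬P ∨ W) = False
        ¬R ∨ ¬H = False
          ¬R = False
          ¬H = False
        ¬P ∨ W = False
          ¬P = False
  ((W ∨ (¬H ∧ P)) → ¬((R → S))) ∨ (¬((W → ¬S)) ∧ ((R ∧ ¬H) → (W → R))) = True
    (W ∨ (¬H ∧ P)) → ¬((R → S)) = True
      W ∨ (¬H ∧ P) = False
        ¬H ∧ P = False
          ¬H = False
      ¬((R → S)) = False
        R → S = True
    ¬((W → ¬S)) ∧ ((R ∧ ¬H) → (W → R)) = False
      ¬((W → ¬S)) = False
        W → ¬S = True
          ¬S = False
      (R ∧ ¬H) → (W → R) = True
        R ∧ ¬H = False
          ¬H = False
        W → R = True
Both conjuncts True, so the formula holds.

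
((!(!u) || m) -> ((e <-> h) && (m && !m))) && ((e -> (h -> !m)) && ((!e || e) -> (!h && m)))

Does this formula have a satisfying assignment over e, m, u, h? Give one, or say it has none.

Case m = True: the conjunct (!(!u) || m) -> ((e <-> h) && (m && !m)) becomes (!(!u) || True) -> ((e <-> h) && False) = False.
Case m = False: the formula simplifies to !u && !((!e || e)).
  e = True: the conjunct !((!e || e)) becomes !((False || True)) = False.
  e = False: the conjunct !((!e || e)) becomes !((True || False)) = False.
Both cases fail — unsatisfiable.

No satisfying assignment exists.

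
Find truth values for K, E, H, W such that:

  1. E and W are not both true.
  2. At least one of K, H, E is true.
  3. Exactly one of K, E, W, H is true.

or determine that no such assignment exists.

K = False, E = True, H = False, W = False

  (1) E=T, W=F — not both ✓
  (2) {K, H, E}: 1 true — at least one ✓
  (3) {K, E, W, H}: 1 true — exactly one ✓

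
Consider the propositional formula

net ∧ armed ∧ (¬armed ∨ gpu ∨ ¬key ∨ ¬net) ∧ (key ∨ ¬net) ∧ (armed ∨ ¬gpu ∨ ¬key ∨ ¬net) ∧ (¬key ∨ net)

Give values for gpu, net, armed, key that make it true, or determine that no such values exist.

gpu = True, net = True, armed = True, key = True

Unit clause (net) forces net = True.
Unit clause (armed) forces armed = True.
In (key ∨ ¬net) only key is left, so key = True.
In (¬armed ∨ gpu ∨ ¬key ∨ ¬net) only gpu is left, so gpu = True.
Check each clause:
  (net): net holds.
  (armed): armed holds.
  (¬armed ∨ gpu ∨ ¬key ∨ ¬net): gpu holds.
  (key ∨ ¬net): key holds.
  (armed ∨ ¬gpu ∨ ¬key ∨ ¬net): armed holds.
  (¬key ∨ net): net holds.
All clauses satisfied.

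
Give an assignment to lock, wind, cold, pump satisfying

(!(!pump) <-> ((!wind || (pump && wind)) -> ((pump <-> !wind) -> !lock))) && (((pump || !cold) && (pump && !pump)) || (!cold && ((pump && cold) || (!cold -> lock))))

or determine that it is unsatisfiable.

lock = True, wind = True, cold = False, pump = True

  !(!pump) <-> ((!wind || (pump && wind)) -> ((pump <-> !wind) -> !lock)) = True
    !(!pump) = True
      !pump = False
    (!wind || (pump && wind)) -> ((pump <-> !wind) -> !lock) = True
      !wind || (pump && wind) = True
        !wind = False
        pump && wind = True
      (pump <-> !wind) -> !lock = True
        pump <-> !wind = False
          !wind = False
        !lock = False
  ((pump || !cold) && (pump && !pump)) || (!cold && ((pump && cold) || (!cold -> lock))) = True
    (pump || !cold) && (pump && !pump) = False
      pump || !cold = True
        !cold = True
      pump && !pump = False
        !pump = False
    !cold && ((pump && cold) || (!cold -> lock)) = True
      !cold = True
      (pump && cold) || (!cold -> lock) = True
        pump && cold = False
        !cold -> lock = True
          !cold = True
Both conjuncts True, so the formula holds.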